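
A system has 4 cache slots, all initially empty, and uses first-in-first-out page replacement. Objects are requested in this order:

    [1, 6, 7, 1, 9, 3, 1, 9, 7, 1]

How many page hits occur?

4

1: fault, frames [1]
6: fault, frames [1, 6]
7: fault, frames [1, 6, 7]
1: hit
9: fault, frames [1, 6, 7, 9]
3: fault, evict 1, frames [6, 7, 9, 3]
1: fault, evict 6, frames [7, 9, 3, 1]
9: hit
7: hit
1: hit
Hits: 4.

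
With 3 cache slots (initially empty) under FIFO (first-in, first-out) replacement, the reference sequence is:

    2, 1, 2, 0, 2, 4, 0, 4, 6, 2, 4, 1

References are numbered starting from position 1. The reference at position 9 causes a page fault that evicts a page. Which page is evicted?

pos 1: 2: fault, frames {2}
pos 2: 1: fault, frames {2,1}
pos 3: 2: hit
pos 4: 0: fault, frames {2,1,0}
pos 5: 2: hit
pos 6: 4: fault, evict 2, frames {1,0,4}
pos 7: 0: hit
pos 8: 4: hit
pos 9: 6: fault, evict 1, frames {0,4,6}
At position 9, page 1 is evicted.

1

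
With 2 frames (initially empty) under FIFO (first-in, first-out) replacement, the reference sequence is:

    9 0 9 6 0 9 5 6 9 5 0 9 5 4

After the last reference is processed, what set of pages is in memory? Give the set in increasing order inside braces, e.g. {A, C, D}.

9: miss, frames (9)
0: miss, frames (9 0)
9: hit
6: miss, evict 9, frames (0 6)
0: hit
9: miss, evict 0, frames (6 9)
5: miss, evict 6, frames (9 5)
6: miss, evict 9, frames (5 6)
9: miss, evict 5, frames (6 9)
5: miss, evict 6, frames (9 5)
0: miss, evict 9, frames (5 0)
9: miss, evict 5, frames (0 9)
5: miss, evict 0, frames (9 5)
4: miss, evict 9, frames (5 4)

{4, 5}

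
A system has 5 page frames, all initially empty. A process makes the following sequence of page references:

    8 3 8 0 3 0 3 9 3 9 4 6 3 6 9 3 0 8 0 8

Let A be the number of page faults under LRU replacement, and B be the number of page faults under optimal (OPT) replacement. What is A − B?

Under LRU: F F . F . . . F . . F F . . . . . F . . → 7 faults.
Under OPT: F F . F . . . F . . F F . . . . . . . . → 6 faults.
A − B = 7 − 6 = 1.

1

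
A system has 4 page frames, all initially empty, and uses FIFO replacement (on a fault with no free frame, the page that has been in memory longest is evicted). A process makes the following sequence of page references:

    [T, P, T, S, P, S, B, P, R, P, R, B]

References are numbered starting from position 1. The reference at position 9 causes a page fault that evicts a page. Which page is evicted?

T

pos 1: T: miss, frames (T)
pos 2: P: miss, frames (T P)
pos 3: T: hit
pos 4: S: miss, frames (T P S)
pos 5: P: hit
pos 6: S: hit
pos 7: B: miss, frames (T P S B)
pos 8: P: hit
pos 9: R: miss, evict T, frames (P S B R)
At position 9, page T is evicted.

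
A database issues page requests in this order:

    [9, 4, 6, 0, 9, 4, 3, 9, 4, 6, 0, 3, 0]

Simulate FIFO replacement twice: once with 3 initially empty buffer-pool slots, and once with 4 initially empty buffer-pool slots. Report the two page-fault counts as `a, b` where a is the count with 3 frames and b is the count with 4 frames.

3 frames: F F F F F F F . . F F . . → 9 faults.
4 frames: F F F F . . F F F F F F . → 10 faults.
10 > 9: adding a frame increased faults — Belady's anomaly.

9, 10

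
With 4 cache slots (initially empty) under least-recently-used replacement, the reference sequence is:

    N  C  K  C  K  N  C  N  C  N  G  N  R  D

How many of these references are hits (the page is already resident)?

8

N → fault, frames [N]
C → fault, frames [N, C]
K → fault, frames [N, C, K]
C → hit
K → hit
N → hit
C → hit
N → hit
C → hit
N → hit
G → fault, frames [K, C, N, G]
N → hit
R → fault, evict K, frames [C, G, N, R]
D → fault, evict C, frames [G, N, R, D]
Hits: 8.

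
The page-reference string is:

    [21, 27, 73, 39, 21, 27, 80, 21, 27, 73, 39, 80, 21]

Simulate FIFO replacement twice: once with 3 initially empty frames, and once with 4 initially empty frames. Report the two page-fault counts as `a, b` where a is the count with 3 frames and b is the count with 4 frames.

3 frames: F F F F F F F . . F F . F → 10 faults.
4 frames: F F F F . . F F F F F F F → 11 faults.
11 > 10: adding a frame increased faults — Belady's anomaly.

10, 11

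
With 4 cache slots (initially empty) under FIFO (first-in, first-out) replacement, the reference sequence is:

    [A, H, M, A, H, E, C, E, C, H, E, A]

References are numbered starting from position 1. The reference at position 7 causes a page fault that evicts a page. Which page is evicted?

A

pos 1: A → fault, frames (A)
pos 2: H → fault, frames (A H)
pos 3: M → fault, frames (A H M)
pos 4: A → hit
pos 5: H → hit
pos 6: E → fault, frames (A H M E)
pos 7: C → fault, evict A, frames (H M E C)
At position 7, page A is evicted.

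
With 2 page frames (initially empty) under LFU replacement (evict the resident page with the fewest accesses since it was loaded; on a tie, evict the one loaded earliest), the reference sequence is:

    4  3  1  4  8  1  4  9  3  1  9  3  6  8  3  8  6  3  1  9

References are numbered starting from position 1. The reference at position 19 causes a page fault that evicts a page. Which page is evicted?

pos 1: 4: miss, frames [4]
pos 2: 3: miss, frames [4, 3]
pos 3: 1: miss, evict 4, frames [3, 1]
pos 4: 4: miss, evict 3, frames [1, 4]
pos 5: 8: miss, evict 1, frames [4, 8]
pos 6: 1: miss, evict 4, frames [8, 1]
pos 7: 4: miss, evict 8, frames [1, 4]
pos 8: 9: miss, evict 1, frames [4, 9]
pos 9: 3: miss, evict 4, frames [9, 3]
pos 10: 1: miss, evict 9, frames [3, 1]
pos 11: 9: miss, evict 3, frames [1, 9]
pos 12: 3: miss, evict 1, frames [9, 3]
pos 13: 6: miss, evict 9, frames [3, 6]
pos 14: 8: miss, evict 3, frames [6, 8]
pos 15: 3: miss, evict 6, frames [8, 3]
pos 16: 8: hit
pos 17: 6: miss, evict 3, frames [8, 6]
pos 18: 3: miss, evict 6, frames [8, 3]
pos 19: 1: miss, evict 3, frames [8, 1]
At position 19, page 3 is evicted.

3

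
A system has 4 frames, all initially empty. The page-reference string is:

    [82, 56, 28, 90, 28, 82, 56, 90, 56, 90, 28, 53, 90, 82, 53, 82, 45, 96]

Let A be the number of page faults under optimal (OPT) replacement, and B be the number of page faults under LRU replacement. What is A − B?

-1

Under OPT: F F F F . . . . . . . F . . . . F F → 7 faults.
Under LRU: F F F F . . . . . . . F . F . . F F → 8 faults.
A − B = 7 − 8 = -1.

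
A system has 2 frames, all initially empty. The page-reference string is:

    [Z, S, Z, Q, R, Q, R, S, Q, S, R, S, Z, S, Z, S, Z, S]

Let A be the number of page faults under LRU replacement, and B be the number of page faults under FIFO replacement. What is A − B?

Under LRU: F F . F F . . F F . F . F . . . . . → 8 faults.
Under FIFO: F F . F F . . F F . F F F . . . . . → 9 faults.
A − B = 8 − 9 = -1.

-1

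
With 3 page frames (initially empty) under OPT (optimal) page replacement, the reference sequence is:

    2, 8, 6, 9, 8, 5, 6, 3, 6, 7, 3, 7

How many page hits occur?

2 -> fault, frames (2)
8 -> fault, frames (2 8)
6 -> fault, frames (2 8 6)
9 -> fault, evict 2, frames (8 6 9)
8 -> hit
5 -> fault, evict 9, frames (8 6 5)
6 -> hit
3 -> fault, evict 5, frames (8 6 3)
6 -> hit
7 -> fault, evict 6, frames (8 3 7)
3 -> hit
7 -> hit
Hits: 5.

5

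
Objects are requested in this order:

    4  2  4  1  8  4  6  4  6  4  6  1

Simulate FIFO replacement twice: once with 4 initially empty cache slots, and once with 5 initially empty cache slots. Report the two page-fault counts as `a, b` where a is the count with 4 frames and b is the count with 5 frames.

4 frames: F F . F F . F F . . . . → 6 faults.
5 frames: F F . F F . F . . . . . → 5 faults.
5 < 6: adding a frame reduced faults, as is typical.

6, 5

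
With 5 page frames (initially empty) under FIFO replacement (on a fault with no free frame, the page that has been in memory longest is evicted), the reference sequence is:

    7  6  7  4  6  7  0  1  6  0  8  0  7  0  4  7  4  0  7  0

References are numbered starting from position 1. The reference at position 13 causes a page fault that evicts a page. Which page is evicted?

pos 1: 7: fault, frames (7)
pos 2: 6: fault, frames (7 6)
pos 3: 7: hit
pos 4: 4: fault, frames (7 6 4)
pos 5: 6: hit
pos 6: 7: hit
pos 7: 0: fault, frames (7 6 4 0)
pos 8: 1: fault, frames (7 6 4 0 1)
pos 9: 6: hit
pos 10: 0: hit
pos 11: 8: fault, evict 7, frames (6 4 0 1 8)
pos 12: 0: hit
pos 13: 7: fault, evict 6, frames (4 0 1 8 7)
At position 13, page 6 is evicted.

6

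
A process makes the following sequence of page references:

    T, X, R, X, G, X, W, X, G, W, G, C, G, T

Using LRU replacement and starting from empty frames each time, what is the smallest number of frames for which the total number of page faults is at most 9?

f=1: 14 faults
f=2: 9 faults
f=3: 7 faults
f=4: 7 faults
f=5: 7 faults
f=6: 6 faults
Smallest f with faults ≤ 9 is 2.

2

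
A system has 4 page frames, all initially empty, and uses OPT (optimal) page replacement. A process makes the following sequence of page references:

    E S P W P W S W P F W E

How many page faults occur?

E -> miss, frames [E]
S -> miss, frames [E, S]
P -> miss, frames [E, S, P]
W -> miss, frames [E, S, P, W]
P -> hit
W -> hit
S -> hit
W -> hit
P -> hit
F -> miss, evict P, frames [E, S, W, F]
W -> hit
E -> hit
Page faults: 5.

5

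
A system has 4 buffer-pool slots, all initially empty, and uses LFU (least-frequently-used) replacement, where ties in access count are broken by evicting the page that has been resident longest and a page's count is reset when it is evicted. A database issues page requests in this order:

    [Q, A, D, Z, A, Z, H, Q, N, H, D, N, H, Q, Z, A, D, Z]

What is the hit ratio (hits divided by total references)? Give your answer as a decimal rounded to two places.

0.28

Q → miss, frames (Q)
A → miss, frames (Q A)
D → miss, frames (Q A D)
Z → miss, frames (Q A D Z)
A → hit
Z → hit
H → miss, evict Q, frames (A D Z H)
Q → miss, evict D, frames (A Z H Q)
N → miss, evict H, frames (A Z Q N)
H → miss, evict Q, frames (A Z N H)
D → miss, evict N, frames (A Z H D)
N → miss, evict H, frames (A Z D N)
H → miss, evict D, frames (A Z N H)
Q → miss, evict N, frames (A Z H Q)
Z → hit
A → hit
D → miss, evict H, frames (A Z Q D)
Z → hit
Hits: 5 of 18 references → 5/18 = 0.2778.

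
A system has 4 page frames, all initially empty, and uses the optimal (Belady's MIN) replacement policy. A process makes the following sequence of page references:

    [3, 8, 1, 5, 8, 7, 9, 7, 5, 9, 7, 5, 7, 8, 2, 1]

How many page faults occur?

3 → miss, frames [3]
8 → miss, frames [3, 8]
1 → miss, frames [3, 8, 1]
5 → miss, frames [3, 8, 1, 5]
8 → hit
7 → miss, evict 3, frames [8, 1, 5, 7]
9 → miss, evict 1, frames [8, 5, 7, 9]
7 → hit
5 → hit
9 → hit
7 → hit
5 → hit
7 → hit
8 → hit
2 → miss, evict 9, frames [8, 5, 7, 2]
1 → miss, evict 2, frames [8, 5, 7, 1]
Page faults: 8.

8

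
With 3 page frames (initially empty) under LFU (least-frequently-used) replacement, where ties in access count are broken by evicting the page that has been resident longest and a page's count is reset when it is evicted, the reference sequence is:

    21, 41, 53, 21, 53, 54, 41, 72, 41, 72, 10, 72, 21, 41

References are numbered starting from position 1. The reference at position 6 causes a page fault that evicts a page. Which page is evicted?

pos 1: 21 → fault, frames {21}
pos 2: 41 → fault, frames {21,41}
pos 3: 53 → fault, frames {21,41,53}
pos 4: 21 → hit
pos 5: 53 → hit
pos 6: 54 → fault, evict 41, frames {21,53,54}
At position 6, page 41 is evicted.

41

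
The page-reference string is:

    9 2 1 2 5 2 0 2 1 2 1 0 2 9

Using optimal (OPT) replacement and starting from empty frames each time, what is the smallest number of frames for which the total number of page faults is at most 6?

3

f=1: 14 faults
f=2: 8 faults
f=3: 6 faults
f=4: 5 faults
f=5: 5 faults
Smallest f with faults ≤ 6 is 3.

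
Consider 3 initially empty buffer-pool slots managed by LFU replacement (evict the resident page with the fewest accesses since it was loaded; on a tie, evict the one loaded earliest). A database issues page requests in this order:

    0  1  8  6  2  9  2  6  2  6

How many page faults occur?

6

0 -> fault, frames [0]
1 -> fault, frames [0, 1]
8 -> fault, frames [0, 1, 8]
6 -> fault, evict 0, frames [1, 8, 6]
2 -> fault, evict 1, frames [8, 6, 2]
9 -> fault, evict 8, frames [6, 2, 9]
2 -> hit
6 -> hit
2 -> hit
6 -> hit
Page faults: 6.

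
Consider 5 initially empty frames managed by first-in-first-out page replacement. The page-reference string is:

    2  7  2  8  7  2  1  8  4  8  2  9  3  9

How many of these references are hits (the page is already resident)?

2 -> fault, frames (2)
7 -> fault, frames (2 7)
2 -> hit
8 -> fault, frames (2 7 8)
7 -> hit
2 -> hit
1 -> fault, frames (2 7 8 1)
8 -> hit
4 -> fault, frames (2 7 8 1 4)
8 -> hit
2 -> hit
9 -> fault, evict 2, frames (7 8 1 4 9)
3 -> fault, evict 7, frames (8 1 4 9 3)
9 -> hit
Hits: 7.

7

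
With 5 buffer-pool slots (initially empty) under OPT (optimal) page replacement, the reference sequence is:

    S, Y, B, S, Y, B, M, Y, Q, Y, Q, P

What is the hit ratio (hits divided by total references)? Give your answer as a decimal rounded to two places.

S: miss, frames {S}
Y: miss, frames {S,Y}
B: miss, frames {S,Y,B}
S: hit
Y: hit
B: hit
M: miss, frames {S,Y,B,M}
Y: hit
Q: miss, frames {S,Y,B,M,Q}
Y: hit
Q: hit
P: miss, evict Q, frames {S,Y,B,M,P}
Hits: 6 of 12 references → 6/12 = 0.5000.

0.50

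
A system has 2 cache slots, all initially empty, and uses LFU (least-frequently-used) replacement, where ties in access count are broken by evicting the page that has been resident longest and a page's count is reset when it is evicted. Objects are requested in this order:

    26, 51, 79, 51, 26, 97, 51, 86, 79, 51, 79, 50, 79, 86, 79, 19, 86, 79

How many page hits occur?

26 -> miss, frames {26}
51 -> miss, frames {26,51}
79 -> miss, evict 26, frames {51,79}
51 -> hit
26 -> miss, evict 79, frames {51,26}
97 -> miss, evict 26, frames {51,97}
51 -> hit
86 -> miss, evict 97, frames {51,86}
79 -> miss, evict 86, frames {51,79}
51 -> hit
79 -> hit
50 -> miss, evict 79, frames {51,50}
79 -> miss, evict 50, frames {51,79}
86 -> miss, evict 79, frames {51,86}
79 -> miss, evict 86, frames {51,79}
19 -> miss, evict 79, frames {51,19}
86 -> miss, evict 19, frames {51,86}
79 -> miss, evict 86, frames {51,79}
Hits: 4.

4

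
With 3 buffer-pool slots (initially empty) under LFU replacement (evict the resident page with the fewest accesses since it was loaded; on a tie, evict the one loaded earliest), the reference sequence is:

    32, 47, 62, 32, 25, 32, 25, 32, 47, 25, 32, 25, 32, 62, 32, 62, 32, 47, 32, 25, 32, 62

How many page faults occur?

8

32: miss, frames [32]
47: miss, frames [32, 47]
62: miss, frames [32, 47, 62]
32: hit
25: miss, evict 47, frames [32, 62, 25]
32: hit
25: hit
32: hit
47: miss, evict 62, frames [32, 25, 47]
25: hit
32: hit
25: hit
32: hit
62: miss, evict 47, frames [32, 25, 62]
32: hit
62: hit
32: hit
47: miss, evict 62, frames [32, 25, 47]
32: hit
25: hit
32: hit
62: miss, evict 47, frames [32, 25, 62]
Page faults: 8.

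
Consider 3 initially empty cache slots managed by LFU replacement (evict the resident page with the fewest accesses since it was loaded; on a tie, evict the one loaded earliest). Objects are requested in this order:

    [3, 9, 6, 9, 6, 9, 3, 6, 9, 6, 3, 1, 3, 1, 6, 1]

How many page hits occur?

3 → miss, frames [3]
9 → miss, frames [3, 9]
6 → miss, frames [3, 9, 6]
9 → hit
6 → hit
9 → hit
3 → hit
6 → hit
9 → hit
6 → hit
3 → hit
1 → miss, evict 3, frames [9, 6, 1]
3 → miss, evict 1, frames [9, 6, 3]
1 → miss, evict 3, frames [9, 6, 1]
6 → hit
1 → hit
Hits: 10.

10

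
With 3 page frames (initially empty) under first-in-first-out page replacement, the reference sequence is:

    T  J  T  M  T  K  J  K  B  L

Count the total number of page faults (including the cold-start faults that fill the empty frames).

6

T: miss, frames (T)
J: miss, frames (T J)
T: hit
M: miss, frames (T J M)
T: hit
K: miss, evict T, frames (J M K)
J: hit
K: hit
B: miss, evict J, frames (M K B)
L: miss, evict M, frames (K B L)
Page faults: 6.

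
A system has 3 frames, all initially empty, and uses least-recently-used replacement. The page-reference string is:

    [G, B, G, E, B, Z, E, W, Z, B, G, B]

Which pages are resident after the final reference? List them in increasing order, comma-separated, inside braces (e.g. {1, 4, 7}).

{B, G, Z}

G: miss, frames (G)
B: miss, frames (G B)
G: hit
E: miss, frames (B G E)
B: hit
Z: miss, evict G, frames (E B Z)
E: hit
W: miss, evict B, frames (Z E W)
Z: hit
B: miss, evict E, frames (W Z B)
G: miss, evict W, frames (Z B G)
B: hit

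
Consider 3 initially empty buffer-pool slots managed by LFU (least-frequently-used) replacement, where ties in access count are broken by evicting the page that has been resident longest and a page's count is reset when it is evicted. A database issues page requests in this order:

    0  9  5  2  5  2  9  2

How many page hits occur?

0: fault, frames [0]
9: fault, frames [0, 9]
5: fault, frames [0, 9, 5]
2: fault, evict 0, frames [9, 5, 2]
5: hit
2: hit
9: hit
2: hit
Hits: 4.

4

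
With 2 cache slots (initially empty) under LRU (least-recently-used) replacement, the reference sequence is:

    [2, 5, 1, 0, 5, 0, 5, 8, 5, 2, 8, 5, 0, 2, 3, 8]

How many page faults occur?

13

2 → fault, frames {2}
5 → fault, frames {2,5}
1 → fault, evict 2, frames {5,1}
0 → fault, evict 5, frames {1,0}
5 → fault, evict 1, frames {0,5}
0 → hit
5 → hit
8 → fault, evict 0, frames {5,8}
5 → hit
2 → fault, evict 8, frames {5,2}
8 → fault, evict 5, frames {2,8}
5 → fault, evict 2, frames {8,5}
0 → fault, evict 8, frames {5,0}
2 → fault, evict 5, frames {0,2}
3 → fault, evict 0, frames {2,3}
8 → fault, evict 2, frames {3,8}
Page faults: 13.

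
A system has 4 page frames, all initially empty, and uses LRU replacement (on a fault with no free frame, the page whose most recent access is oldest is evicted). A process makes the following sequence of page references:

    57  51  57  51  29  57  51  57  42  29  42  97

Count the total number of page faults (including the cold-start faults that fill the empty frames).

5

57 -> miss, frames [57]
51 -> miss, frames [57, 51]
57 -> hit
51 -> hit
29 -> miss, frames [57, 51, 29]
57 -> hit
51 -> hit
57 -> hit
42 -> miss, frames [29, 51, 57, 42]
29 -> hit
42 -> hit
97 -> miss, evict 51, frames [57, 29, 42, 97]
Page faults: 5.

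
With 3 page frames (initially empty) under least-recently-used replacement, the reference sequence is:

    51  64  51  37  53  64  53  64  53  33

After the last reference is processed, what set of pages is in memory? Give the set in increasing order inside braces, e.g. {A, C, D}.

51: miss, frames [51]
64: miss, frames [51, 64]
51: hit
37: miss, frames [64, 51, 37]
53: miss, evict 64, frames [51, 37, 53]
64: miss, evict 51, frames [37, 53, 64]
53: hit
64: hit
53: hit
33: miss, evict 37, frames [64, 53, 33]

{33, 53, 64}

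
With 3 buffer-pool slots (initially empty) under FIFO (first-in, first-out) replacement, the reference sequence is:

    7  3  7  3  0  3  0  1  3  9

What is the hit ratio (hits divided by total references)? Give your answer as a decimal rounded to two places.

7 -> miss, frames [7]
3 -> miss, frames [7, 3]
7 -> hit
3 -> hit
0 -> miss, frames [7, 3, 0]
3 -> hit
0 -> hit
1 -> miss, evict 7, frames [3, 0, 1]
3 -> hit
9 -> miss, evict 3, frames [0, 1, 9]
Hits: 5 of 10 references → 5/10 = 0.5000.

0.50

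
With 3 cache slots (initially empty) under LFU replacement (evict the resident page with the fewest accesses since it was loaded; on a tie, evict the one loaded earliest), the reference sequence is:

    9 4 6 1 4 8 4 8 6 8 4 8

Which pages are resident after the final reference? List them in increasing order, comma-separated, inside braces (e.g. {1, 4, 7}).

{4, 6, 8}

9 → fault, frames [9]
4 → fault, frames [9, 4]
6 → fault, frames [9, 4, 6]
1 → fault, evict 9, frames [4, 6, 1]
4 → hit
8 → fault, evict 6, frames [4, 1, 8]
4 → hit
8 → hit
6 → fault, evict 1, frames [4, 8, 6]
8 → hit
4 → hit
8 → hit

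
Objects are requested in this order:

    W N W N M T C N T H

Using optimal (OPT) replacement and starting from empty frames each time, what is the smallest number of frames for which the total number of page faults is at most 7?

2

f=1: 10 faults
f=2: 7 faults
f=3: 6 faults
f=4: 6 faults
f=5: 6 faults
f=6: 6 faults
Smallest f with faults ≤ 7 is 2.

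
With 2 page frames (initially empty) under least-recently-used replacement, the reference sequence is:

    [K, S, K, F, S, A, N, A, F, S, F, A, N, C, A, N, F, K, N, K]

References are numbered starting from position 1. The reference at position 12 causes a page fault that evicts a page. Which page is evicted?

pos 1: K → miss, frames (K)
pos 2: S → miss, frames (K S)
pos 3: K → hit
pos 4: F → miss, evict S, frames (K F)
pos 5: S → miss, evict K, frames (F S)
pos 6: A → miss, evict F, frames (S A)
pos 7: N → miss, evict S, frames (A N)
pos 8: A → hit
pos 9: F → miss, evict N, frames (A F)
pos 10: S → miss, evict A, frames (F S)
pos 11: F → hit
pos 12: A → miss, evict S, frames (F A)
At position 12, page S is evicted.

S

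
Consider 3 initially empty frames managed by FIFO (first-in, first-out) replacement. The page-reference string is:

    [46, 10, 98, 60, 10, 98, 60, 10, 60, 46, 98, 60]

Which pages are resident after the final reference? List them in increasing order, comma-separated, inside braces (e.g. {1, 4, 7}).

{46, 60, 98}

46 -> miss, frames {46}
10 -> miss, frames {46,10}
98 -> miss, frames {46,10,98}
60 -> miss, evict 46, frames {10,98,60}
10 -> hit
98 -> hit
60 -> hit
10 -> hit
60 -> hit
46 -> miss, evict 10, frames {98,60,46}
98 -> hit
60 -> hit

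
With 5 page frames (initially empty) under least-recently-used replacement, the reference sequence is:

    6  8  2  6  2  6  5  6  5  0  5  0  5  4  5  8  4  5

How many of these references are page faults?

7

6: fault, frames (6)
8: fault, frames (6 8)
2: fault, frames (6 8 2)
6: hit
2: hit
6: hit
5: fault, frames (8 2 6 5)
6: hit
5: hit
0: fault, frames (8 2 6 5 0)
5: hit
0: hit
5: hit
4: fault, evict 8, frames (2 6 0 5 4)
5: hit
8: fault, evict 2, frames (6 0 4 5 8)
4: hit
5: hit
Page faults: 7.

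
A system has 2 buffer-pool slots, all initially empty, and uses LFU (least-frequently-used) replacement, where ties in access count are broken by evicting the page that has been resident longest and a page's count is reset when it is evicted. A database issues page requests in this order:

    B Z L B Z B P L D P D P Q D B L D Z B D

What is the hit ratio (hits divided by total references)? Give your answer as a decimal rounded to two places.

0.15

B -> miss, frames {B}
Z -> miss, frames {B,Z}
L -> miss, evict B, frames {Z,L}
B -> miss, evict Z, frames {L,B}
Z -> miss, evict L, frames {B,Z}
B -> hit
P -> miss, evict Z, frames {B,P}
L -> miss, evict P, frames {B,L}
D -> miss, evict L, frames {B,D}
P -> miss, evict D, frames {B,P}
D -> miss, evict P, frames {B,D}
P -> miss, evict D, frames {B,P}
Q -> miss, evict P, frames {B,Q}
D -> miss, evict Q, frames {B,D}
B -> hit
L -> miss, evict D, frames {B,L}
D -> miss, evict L, frames {B,D}
Z -> miss, evict D, frames {B,Z}
B -> hit
D -> miss, evict Z, frames {B,D}
Hits: 3 of 20 references → 3/20 = 0.1500.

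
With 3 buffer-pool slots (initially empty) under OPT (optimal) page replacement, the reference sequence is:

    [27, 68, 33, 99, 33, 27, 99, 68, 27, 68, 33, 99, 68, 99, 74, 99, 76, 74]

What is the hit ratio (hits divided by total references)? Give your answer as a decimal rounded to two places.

0.56

27 → miss, frames {27}
68 → miss, frames {27,68}
33 → miss, frames {27,68,33}
99 → miss, evict 68, frames {27,33,99}
33 → hit
27 → hit
99 → hit
68 → miss, evict 99, frames {27,33,68}
27 → hit
68 → hit
33 → hit
99 → miss, evict 33, frames {27,68,99}
68 → hit
99 → hit
74 → miss, evict 68, frames {27,99,74}
99 → hit
76 → miss, evict 99, frames {27,74,76}
74 → hit
Hits: 10 of 18 references → 10/18 = 0.5556.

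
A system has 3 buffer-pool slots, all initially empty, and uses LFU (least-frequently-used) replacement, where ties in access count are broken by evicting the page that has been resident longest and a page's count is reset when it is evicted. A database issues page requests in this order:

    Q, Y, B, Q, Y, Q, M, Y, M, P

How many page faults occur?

Q → fault, frames [Q]
Y → fault, frames [Q, Y]
B → fault, frames [Q, Y, B]
Q → hit
Y → hit
Q → hit
M → fault, evict B, frames [Q, Y, M]
Y → hit
M → hit
P → fault, evict M, frames [Q, Y, P]
Page faults: 5.

5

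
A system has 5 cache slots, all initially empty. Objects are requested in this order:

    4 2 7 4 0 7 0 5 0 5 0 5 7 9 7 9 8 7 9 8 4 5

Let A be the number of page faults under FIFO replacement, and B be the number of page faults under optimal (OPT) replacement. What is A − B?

Under FIFO: F F F . F . . F . . . . . F . . F . . . F . → 8 faults.
Under OPT: F F F . F . . F . . . . . F . . F . . . . . → 7 faults.
A − B = 8 − 7 = 1.

1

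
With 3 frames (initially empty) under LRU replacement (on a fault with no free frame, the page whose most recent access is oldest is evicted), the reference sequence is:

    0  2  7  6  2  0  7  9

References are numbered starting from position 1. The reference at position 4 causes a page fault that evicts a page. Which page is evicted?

0

pos 1: 0 → miss, frames {0}
pos 2: 2 → miss, frames {0,2}
pos 3: 7 → miss, frames {0,2,7}
pos 4: 6 → miss, evict 0, frames {2,7,6}
At position 4, page 0 is evicted.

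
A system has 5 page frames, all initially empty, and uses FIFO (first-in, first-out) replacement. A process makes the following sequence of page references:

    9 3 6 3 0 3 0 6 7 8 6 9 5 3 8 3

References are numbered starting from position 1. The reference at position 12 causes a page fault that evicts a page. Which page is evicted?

pos 1: 9 -> fault, frames {9}
pos 2: 3 -> fault, frames {9,3}
pos 3: 6 -> fault, frames {9,3,6}
pos 4: 3 -> hit
pos 5: 0 -> fault, frames {9,3,6,0}
pos 6: 3 -> hit
pos 7: 0 -> hit
pos 8: 6 -> hit
pos 9: 7 -> fault, frames {9,3,6,0,7}
pos 10: 8 -> fault, evict 9, frames {3,6,0,7,8}
pos 11: 6 -> hit
pos 12: 9 -> fault, evict 3, frames {6,0,7,8,9}
At position 12, page 3 is evicted.

3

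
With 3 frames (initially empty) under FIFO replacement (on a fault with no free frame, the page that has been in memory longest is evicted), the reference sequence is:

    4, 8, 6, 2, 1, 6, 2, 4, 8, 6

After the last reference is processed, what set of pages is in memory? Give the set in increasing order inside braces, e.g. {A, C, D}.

{4, 6, 8}

4 -> fault, frames [4]
8 -> fault, frames [4, 8]
6 -> fault, frames [4, 8, 6]
2 -> fault, evict 4, frames [8, 6, 2]
1 -> fault, evict 8, frames [6, 2, 1]
6 -> hit
2 -> hit
4 -> fault, evict 6, frames [2, 1, 4]
8 -> fault, evict 2, frames [1, 4, 8]
6 -> fault, evict 1, frames [4, 8, 6]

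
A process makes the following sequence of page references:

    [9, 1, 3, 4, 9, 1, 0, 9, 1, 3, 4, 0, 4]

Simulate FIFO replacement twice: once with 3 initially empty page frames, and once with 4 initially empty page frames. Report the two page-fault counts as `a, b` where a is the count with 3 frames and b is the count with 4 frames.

9, 10

3 frames: F F F F F F F . . F F . . → 9 faults.
4 frames: F F F F . . F F F F F F . → 10 faults.
10 > 9: adding a frame increased faults — Belady's anomaly.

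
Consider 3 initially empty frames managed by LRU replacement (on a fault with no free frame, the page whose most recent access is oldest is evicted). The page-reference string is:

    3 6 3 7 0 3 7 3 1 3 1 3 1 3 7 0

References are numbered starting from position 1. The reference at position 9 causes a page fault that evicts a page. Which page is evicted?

0

pos 1: 3 -> fault, frames [3]
pos 2: 6 -> fault, frames [3, 6]
pos 3: 3 -> hit
pos 4: 7 -> fault, frames [6, 3, 7]
pos 5: 0 -> fault, evict 6, frames [3, 7, 0]
pos 6: 3 -> hit
pos 7: 7 -> hit
pos 8: 3 -> hit
pos 9: 1 -> fault, evict 0, frames [7, 3, 1]
At position 9, page 0 is evicted.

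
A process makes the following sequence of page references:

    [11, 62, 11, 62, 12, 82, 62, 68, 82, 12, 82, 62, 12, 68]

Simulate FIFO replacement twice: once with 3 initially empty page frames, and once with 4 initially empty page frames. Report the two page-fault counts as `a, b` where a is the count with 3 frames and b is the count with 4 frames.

7, 5

3 frames: F F . . F F . F . . . F F . → 7 faults.
4 frames: F F . . F F . F . . . . . . → 5 faults.
5 < 7: adding a frame reduced faults, as is typical.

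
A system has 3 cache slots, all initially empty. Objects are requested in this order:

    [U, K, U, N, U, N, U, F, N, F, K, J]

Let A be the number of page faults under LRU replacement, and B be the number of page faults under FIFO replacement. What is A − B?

Under LRU: F F . F . . . F . . F F → 6 faults.
Under FIFO: F F . F . . . F . . . F → 5 faults.
A − B = 6 − 5 = 1.

1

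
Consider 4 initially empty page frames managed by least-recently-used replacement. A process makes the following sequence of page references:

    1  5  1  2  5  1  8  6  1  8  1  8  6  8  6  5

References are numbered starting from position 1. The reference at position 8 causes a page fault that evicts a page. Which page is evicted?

pos 1: 1: miss, frames (1)
pos 2: 5: miss, frames (1 5)
pos 3: 1: hit
pos 4: 2: miss, frames (5 1 2)
pos 5: 5: hit
pos 6: 1: hit
pos 7: 8: miss, frames (2 5 1 8)
pos 8: 6: miss, evict 2, frames (5 1 8 6)
At position 8, page 2 is evicted.

2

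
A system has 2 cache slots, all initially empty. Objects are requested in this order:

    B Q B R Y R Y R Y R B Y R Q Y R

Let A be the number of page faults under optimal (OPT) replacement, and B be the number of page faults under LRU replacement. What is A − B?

-2

Under OPT: F F . F F . . . . . F . F F . F → 8 faults.
Under LRU: F F . F F . . . . . F F F F F F → 10 faults.
A − B = 8 − 10 = -2.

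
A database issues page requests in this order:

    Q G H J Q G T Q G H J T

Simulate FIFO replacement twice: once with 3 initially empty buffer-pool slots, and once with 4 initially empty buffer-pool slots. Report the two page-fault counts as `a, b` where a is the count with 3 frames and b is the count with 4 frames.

9, 10

3 frames: F F F F F F F . . F F . → 9 faults.
4 frames: F F F F . . F F F F F F → 10 faults.
10 > 9: adding a frame increased faults — Belady's anomaly.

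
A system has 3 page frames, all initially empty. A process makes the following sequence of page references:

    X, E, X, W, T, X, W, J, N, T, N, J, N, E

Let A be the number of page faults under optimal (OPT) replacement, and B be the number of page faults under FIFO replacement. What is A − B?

Under OPT: F F . F F . . F F . . . . F → 7 faults.
Under FIFO: F F . F F F . F F F . . . F → 9 faults.
A − B = 7 − 9 = -2.

-2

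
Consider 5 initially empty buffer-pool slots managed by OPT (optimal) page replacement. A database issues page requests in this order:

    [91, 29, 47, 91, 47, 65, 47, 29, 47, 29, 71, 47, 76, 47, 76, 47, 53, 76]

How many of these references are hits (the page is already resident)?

11

91 → fault, frames (91)
29 → fault, frames (91 29)
47 → fault, frames (91 29 47)
91 → hit
47 → hit
65 → fault, frames (91 29 47 65)
47 → hit
29 → hit
47 → hit
29 → hit
71 → fault, frames (91 29 47 65 71)
47 → hit
76 → fault, evict 71, frames (91 29 47 65 76)
47 → hit
76 → hit
47 → hit
53 → fault, evict 65, frames (91 29 47 76 53)
76 → hit
Hits: 11.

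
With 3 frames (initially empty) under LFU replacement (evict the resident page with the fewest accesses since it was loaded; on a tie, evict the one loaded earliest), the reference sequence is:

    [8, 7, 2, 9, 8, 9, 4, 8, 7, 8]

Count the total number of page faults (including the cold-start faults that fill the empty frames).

7

8 → miss, frames {8}
7 → miss, frames {8,7}
2 → miss, frames {8,7,2}
9 → miss, evict 8, frames {7,2,9}
8 → miss, evict 7, frames {2,9,8}
9 → hit
4 → miss, evict 2, frames {9,8,4}
8 → hit
7 → miss, evict 4, frames {9,8,7}
8 → hit
Page faults: 7.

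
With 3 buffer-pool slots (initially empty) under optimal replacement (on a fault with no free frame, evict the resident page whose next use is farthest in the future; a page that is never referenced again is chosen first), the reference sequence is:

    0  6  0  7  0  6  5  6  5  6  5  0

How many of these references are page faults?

4

0 -> miss, frames (0)
6 -> miss, frames (0 6)
0 -> hit
7 -> miss, frames (0 6 7)
0 -> hit
6 -> hit
5 -> miss, evict 7, frames (0 6 5)
6 -> hit
5 -> hit
6 -> hit
5 -> hit
0 -> hit
Page faults: 4.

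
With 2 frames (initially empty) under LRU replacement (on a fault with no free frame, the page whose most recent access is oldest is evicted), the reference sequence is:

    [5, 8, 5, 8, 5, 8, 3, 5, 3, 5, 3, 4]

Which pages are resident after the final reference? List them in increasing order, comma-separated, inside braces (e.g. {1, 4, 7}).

{3, 4}

5 -> miss, frames (5)
8 -> miss, frames (5 8)
5 -> hit
8 -> hit
5 -> hit
8 -> hit
3 -> miss, evict 5, frames (8 3)
5 -> miss, evict 8, frames (3 5)
3 -> hit
5 -> hit
3 -> hit
4 -> miss, evict 5, frames (3 4)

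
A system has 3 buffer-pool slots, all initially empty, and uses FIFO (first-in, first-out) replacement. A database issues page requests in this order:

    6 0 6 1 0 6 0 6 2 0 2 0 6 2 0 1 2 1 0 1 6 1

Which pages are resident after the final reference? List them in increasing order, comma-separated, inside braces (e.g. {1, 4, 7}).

6: fault, frames [6]
0: fault, frames [6, 0]
6: hit
1: fault, frames [6, 0, 1]
0: hit
6: hit
0: hit
6: hit
2: fault, evict 6, frames [0, 1, 2]
0: hit
2: hit
0: hit
6: fault, evict 0, frames [1, 2, 6]
2: hit
0: fault, evict 1, frames [2, 6, 0]
1: fault, evict 2, frames [6, 0, 1]
2: fault, evict 6, frames [0, 1, 2]
1: hit
0: hit
1: hit
6: fault, evict 0, frames [1, 2, 6]
1: hit

{1, 2, 6}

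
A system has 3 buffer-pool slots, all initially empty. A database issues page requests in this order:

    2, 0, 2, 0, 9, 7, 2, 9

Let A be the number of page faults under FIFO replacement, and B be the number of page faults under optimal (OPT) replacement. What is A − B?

Under FIFO: F F . . F F F . → 5 faults.
Under OPT: F F . . F F . . → 4 faults.
A − B = 5 − 4 = 1.

1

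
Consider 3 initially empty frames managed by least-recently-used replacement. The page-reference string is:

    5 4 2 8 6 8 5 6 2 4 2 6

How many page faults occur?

8

5: fault, frames (5)
4: fault, frames (5 4)
2: fault, frames (5 4 2)
8: fault, evict 5, frames (4 2 8)
6: fault, evict 4, frames (2 8 6)
8: hit
5: fault, evict 2, frames (6 8 5)
6: hit
2: fault, evict 8, frames (5 6 2)
4: fault, evict 5, frames (6 2 4)
2: hit
6: hit
Page faults: 8.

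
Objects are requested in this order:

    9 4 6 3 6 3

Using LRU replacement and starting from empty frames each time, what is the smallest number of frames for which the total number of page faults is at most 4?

f=1: 6 faults
f=2: 4 faults
f=3: 4 faults
f=4: 4 faults
Smallest f with faults ≤ 4 is 2.

2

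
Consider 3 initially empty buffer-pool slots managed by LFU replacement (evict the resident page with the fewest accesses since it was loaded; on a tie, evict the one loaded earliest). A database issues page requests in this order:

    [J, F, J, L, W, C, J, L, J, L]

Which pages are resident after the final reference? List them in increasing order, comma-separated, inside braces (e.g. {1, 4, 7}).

{C, J, L}

J → miss, frames (J)
F → miss, frames (J F)
J → hit
L → miss, frames (J F L)
W → miss, evict F, frames (J L W)
C → miss, evict L, frames (J W C)
J → hit
L → miss, evict W, frames (J C L)
J → hit
L → hit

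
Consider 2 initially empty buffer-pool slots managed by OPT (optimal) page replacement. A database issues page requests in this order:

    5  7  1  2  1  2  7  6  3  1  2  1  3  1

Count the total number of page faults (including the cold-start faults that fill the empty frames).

9

5 → fault, frames (5)
7 → fault, frames (5 7)
1 → fault, evict 5, frames (7 1)
2 → fault, evict 7, frames (1 2)
1 → hit
2 → hit
7 → fault, evict 2, frames (1 7)
6 → fault, evict 7, frames (1 6)
3 → fault, evict 6, frames (1 3)
1 → hit
2 → fault, evict 3, frames (1 2)
1 → hit
3 → fault, evict 2, frames (1 3)
1 → hit
Page faults: 9.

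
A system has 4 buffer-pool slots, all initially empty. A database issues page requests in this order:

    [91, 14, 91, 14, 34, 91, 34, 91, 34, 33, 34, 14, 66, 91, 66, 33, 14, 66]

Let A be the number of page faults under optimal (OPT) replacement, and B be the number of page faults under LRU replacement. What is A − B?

-2

Under OPT: F F . . F . . . . F . . F . . . . . → 5 faults.
Under LRU: F F . . F . . . . F . . F F . F . . → 7 faults.
A − B = 5 − 7 = -2.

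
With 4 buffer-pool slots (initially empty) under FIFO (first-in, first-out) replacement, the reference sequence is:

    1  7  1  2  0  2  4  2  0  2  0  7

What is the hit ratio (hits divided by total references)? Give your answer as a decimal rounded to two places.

0.58

1 → fault, frames [1]
7 → fault, frames [1, 7]
1 → hit
2 → fault, frames [1, 7, 2]
0 → fault, frames [1, 7, 2, 0]
2 → hit
4 → fault, evict 1, frames [7, 2, 0, 4]
2 → hit
0 → hit
2 → hit
0 → hit
7 → hit
Hits: 7 of 12 references → 7/12 = 0.5833.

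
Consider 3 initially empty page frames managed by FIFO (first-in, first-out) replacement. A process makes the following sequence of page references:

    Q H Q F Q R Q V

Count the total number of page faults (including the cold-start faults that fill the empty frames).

6

Q -> miss, frames (Q)
H -> miss, frames (Q H)
Q -> hit
F -> miss, frames (Q H F)
Q -> hit
R -> miss, evict Q, frames (H F R)
Q -> miss, evict H, frames (F R Q)
V -> miss, evict F, frames (R Q V)
Page faults: 6.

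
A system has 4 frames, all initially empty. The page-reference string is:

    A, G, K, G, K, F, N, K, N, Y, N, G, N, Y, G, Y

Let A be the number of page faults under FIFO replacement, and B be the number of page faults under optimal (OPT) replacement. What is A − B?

1

Under FIFO: F F F . . F F . . F . F . . . . → 7 faults.
Under OPT: F F F . . F F . . F . . . . . . → 6 faults.
A − B = 7 − 6 = 1.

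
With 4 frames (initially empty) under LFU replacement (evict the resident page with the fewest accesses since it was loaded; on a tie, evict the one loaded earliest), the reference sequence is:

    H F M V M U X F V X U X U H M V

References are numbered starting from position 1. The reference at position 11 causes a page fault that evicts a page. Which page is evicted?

F

pos 1: H -> miss, frames {H}
pos 2: F -> miss, frames {H,F}
pos 3: M -> miss, frames {H,F,M}
pos 4: V -> miss, frames {H,F,M,V}
pos 5: M -> hit
pos 6: U -> miss, evict H, frames {F,M,V,U}
pos 7: X -> miss, evict F, frames {M,V,U,X}
pos 8: F -> miss, evict V, frames {M,U,X,F}
pos 9: V -> miss, evict U, frames {M,X,F,V}
pos 10: X -> hit
pos 11: U -> miss, evict F, frames {M,X,V,U}
At position 11, page F is evicted.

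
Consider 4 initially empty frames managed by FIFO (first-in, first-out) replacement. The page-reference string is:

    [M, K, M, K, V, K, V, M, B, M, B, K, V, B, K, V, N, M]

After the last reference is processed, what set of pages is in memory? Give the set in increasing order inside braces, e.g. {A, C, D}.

M: fault, frames (M)
K: fault, frames (M K)
M: hit
K: hit
V: fault, frames (M K V)
K: hit
V: hit
M: hit
B: fault, frames (M K V B)
M: hit
B: hit
K: hit
V: hit
B: hit
K: hit
V: hit
N: fault, evict M, frames (K V B N)
M: fault, evict K, frames (V B N M)

{B, M, N, V}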